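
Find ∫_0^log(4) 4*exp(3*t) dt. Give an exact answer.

Let u = exp(t), so du = exp(t) dt. When t = 0, u = 1; when t = log(4), u = 4.
The integral becomes 4·∫ u**2 du from 1 to 4, with antiderivative 4*u**3/3.
Back in t: F(t) = 4*exp(3*t)/3.
Then F(log(4)) - F(0) = (256/3) - (4/3) = 84.

84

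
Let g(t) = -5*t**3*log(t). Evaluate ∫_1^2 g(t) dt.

Integrate by parts once (u = ln t, dv = -5*t**3 dt).
An antiderivative is F(t) = -5*t**4*(4*log(t) - 1)/16.
Then F(2) - F(1) = (5 - 20*log(2)) - (5/16) = 75/16 - 20*log(2).

75/16 - 20*log(2)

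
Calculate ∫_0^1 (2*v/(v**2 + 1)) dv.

Let u = v**2 + 1, so du = 2*v dv. When v = 0, u = 1; when v = 1, u = 2.
The integral becomes ∫ 1/u du from 1 to 2, with antiderivative log(u).
Back in v: F(v) = log(v**2 + 1).
Then F(1) - F(0) = (log(2)) - (0) = log(2).

log(2)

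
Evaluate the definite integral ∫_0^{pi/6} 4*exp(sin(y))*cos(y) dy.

Let u = sin(y), so du = cos(y) dy. When y = 0, u = 0; when y = pi/6, u = 1/2.
The integral becomes 4·∫ exp(u) du from 0 to 1/2, with antiderivative 4*exp(u).
Back in y: F(y) = 4*exp(sin(y)).
Then F(pi/6) - F(0) = (4*exp(1/2)) - (4) = -4 + 4*exp(1/2).

-4 + 4*exp(1/2)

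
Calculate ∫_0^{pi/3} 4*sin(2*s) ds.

An antiderivative is F(s) = -2*cos(2*s).
Then F(pi/3) - F(0) = (1) - (-2) = 3.

3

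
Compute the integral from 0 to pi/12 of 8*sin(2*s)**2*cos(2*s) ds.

1/6

Let u = sin(2*s), so du = 2*cos(2*s) ds. When s = 0, u = 0; when s = pi/12, u = 1/2.
The integral becomes 4·∫ u**2 du from 0 to 1/2, with antiderivative 4*u**3/3.
Back in s: F(s) = 4*sin(2*s)**3/3.
Then F(pi/12) - F(0) = (1/6) - (0) = 1/6.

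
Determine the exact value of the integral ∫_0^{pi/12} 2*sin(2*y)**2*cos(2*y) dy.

1/24

Let u = sin(2*y), so du = 2*cos(2*y) dy. When y = 0, u = 0; when y = pi/12, u = 1/2.
The integral becomes ∫ u**2 du from 0 to 1/2, with antiderivative u**3/3.
Back in y: F(y) = sin(2*y)**3/3.
Then F(pi/12) - F(0) = (1/24) - (0) = 1/24.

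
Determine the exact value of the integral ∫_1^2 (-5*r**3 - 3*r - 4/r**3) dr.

By the power rule, an antiderivative is F(r) = -5*r**4/4 - 3*r**2/2 + 2/r**2.
Then F(2) - F(1) = (-51/2) - (-3/4) = -99/4.

-99/4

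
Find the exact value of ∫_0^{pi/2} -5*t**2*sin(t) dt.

Integrate by parts twice (u = t^2, dv = -5*sin(t) dt).
An antiderivative is F(t) = 5*t**2*cos(t) - 10*t*sin(t) - 10*cos(t).
Then F(pi/2) - F(0) = (-5*pi) - (-10) = 10 - 5*pi.

10 - 5*pi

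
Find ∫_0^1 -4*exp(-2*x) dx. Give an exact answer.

-2 + 2*exp(-2)

An antiderivative is F(x) = 2*exp(-2*x).
Then F(1) - F(0) = (2*exp(-2)) - (2) = -2 + 2*exp(-2).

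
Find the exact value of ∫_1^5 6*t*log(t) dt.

Integrate by parts once (u = ln t, dv = 6*t dt).
An antiderivative is F(t) = 3*t**2*(2*log(t) - 1)/2.
Then F(5) - F(1) = (-75/2 + 75*log(5)) - (-3/2) = -36 + 75*log(5).

-36 + 75*log(5)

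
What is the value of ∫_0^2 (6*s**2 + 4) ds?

By the power rule, an antiderivative is F(s) = 2*s**3 + 4*s.
Then F(2) - F(0) = (24) - (0) = 24.

24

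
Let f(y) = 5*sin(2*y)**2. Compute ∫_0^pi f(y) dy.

Use the identity sin^2(2*y) = (1 - cos(4*y))/2.
An antiderivative is F(y) = 5*y/2 - 5*sin(4*y)/8.
Then F(pi) - F(0) = (5*pi/2) - (0) = 5*pi/2.

5*pi/2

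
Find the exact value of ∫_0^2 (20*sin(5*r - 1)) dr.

Let u = 5*r - 1, so du = 5 dr. When r = 0, u = -1; when r = 2, u = 9.
The integral becomes 4·∫ sin(u) du from -1 to 9, with antiderivative -4*cos(u).
Back in r: F(r) = -4*cos(5*r - 1).
Then F(2) - F(0) = (-4*cos(9)) - (-4*cos(1)) = 4*cos(1) - 4*cos(9).

4*cos(1) - 4*cos(9)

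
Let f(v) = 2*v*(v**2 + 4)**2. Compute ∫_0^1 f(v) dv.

Let u = v**2 + 4, so du = 2*v dv. When v = 0, u = 4; when v = 1, u = 5.
The integral becomes ∫ u**2 du from 4 to 5, with antiderivative u**3/3.
Back in v: F(v) = (v**2 + 4)**3/3.
Then F(1) - F(0) = (125/3) - (64/3) = 61/3.

61/3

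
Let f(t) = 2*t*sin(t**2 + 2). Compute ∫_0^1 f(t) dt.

Let u = t**2 + 2, so du = 2*t dt. When t = 0, u = 2; when t = 1, u = 3.
The integral becomes ∫ sin(u) du from 2 to 3, with antiderivative -cos(u).
Back in t: F(t) = -cos(t**2 + 2).
Then F(1) - F(0) = (-cos(3)) - (-cos(2)) = cos(2) - cos(3).

cos(2) - cos(3)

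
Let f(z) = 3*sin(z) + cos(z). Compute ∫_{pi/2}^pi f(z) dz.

An antiderivative is F(z) = sin(z) - 3*cos(z).
Then F(pi) - F(pi/2) = (3) - (1) = 2.

2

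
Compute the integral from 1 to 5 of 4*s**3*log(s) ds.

Integrate by parts once (u = ln s, dv = 4*s**3 ds).
An antiderivative is F(s) = s**4*(4*log(s) - 1)/4.
Then F(5) - F(1) = (-625/4 + 625*log(5)) - (-1/4) = -156 + 625*log(5).

-156 + 625*log(5)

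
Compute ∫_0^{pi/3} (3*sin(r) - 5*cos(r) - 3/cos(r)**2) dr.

3/2 - 11*sqrt(3)/2

An antiderivative is F(r) = -5*sin(r) - 3*cos(r) - 3*tan(r).
Then F(pi/3) - F(0) = (-11*sqrt(3)/2 - 3/2) - (-3) = 3/2 - 11*sqrt(3)/2.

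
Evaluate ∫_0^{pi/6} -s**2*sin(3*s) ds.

Integrate by parts twice (u = s^2, dv = -sin(3*s) ds).
An antiderivative is F(s) = s**2*cos(3*s)/3 - 2*s*sin(3*s)/9 - 2*cos(3*s)/27.
Then F(pi/6) - F(0) = (-pi/27) - (-2/27) = 2/27 - pi/27.

2/27 - pi/27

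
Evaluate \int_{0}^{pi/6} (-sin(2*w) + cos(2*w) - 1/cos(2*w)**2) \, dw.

-sqrt(3)/4 - 1/4

An antiderivative is F(w) = sin(2*w)/2 + cos(2*w)/2 - tan(2*w)/2.
Then F(pi/6) - F(0) = (1/4 - sqrt(3)/4) - (1/2) = -sqrt(3)/4 - 1/4.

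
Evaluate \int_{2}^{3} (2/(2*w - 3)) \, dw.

log(3)

An antiderivative is F(w) = log(2*w - 3).
Then F(3) - F(2) = (log(3)) - (0) = log(3).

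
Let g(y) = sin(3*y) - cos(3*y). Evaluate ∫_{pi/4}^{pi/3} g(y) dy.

An antiderivative is F(y) = -sin(3*y)/3 - cos(3*y)/3.
Then F(pi/3) - F(pi/4) = (1/3) - (0) = 1/3.

1/3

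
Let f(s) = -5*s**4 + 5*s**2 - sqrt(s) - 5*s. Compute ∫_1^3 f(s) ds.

By the power rule, an antiderivative is F(s) = -s**5 - 2*s**(3/2)/3 + 5*s**3/3 - 5*s**2/2.
Then F(3) - F(1) = (-441/2 - 2*sqrt(3)) - (-5/2) = -218 - 2*sqrt(3).

-218 - 2*sqrt(3)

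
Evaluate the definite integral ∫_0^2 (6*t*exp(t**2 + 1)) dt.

-3*exp(1)*(1 - exp(4))

Let u = t**2 + 1, so du = 2*t dt. When t = 0, u = 1; when t = 2, u = 5.
The integral becomes 3·∫ exp(u) du from 1 to 5, with antiderivative 3*exp(u).
Back in t: F(t) = 3*exp(t**2 + 1).
Then F(2) - F(0) = (3*exp(5)) - (3*exp(1)) = -3*exp(1)*(1 - exp(4)).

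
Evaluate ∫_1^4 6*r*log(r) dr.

Integrate by parts once (u = ln r, dv = 6*r dr).
An antiderivative is F(r) = 3*r**2*(2*log(r) - 1)/2.
Then F(4) - F(1) = (-24 + 96*log(2)) - (-3/2) = -45/2 + 96*log(2).

-45/2 + 96*log(2)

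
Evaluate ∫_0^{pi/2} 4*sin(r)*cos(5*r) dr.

2/3

Use the identity sin(r)cos(5*r) = [sin(6*r) + sin(-4*r)]/2.
An antiderivative is F(r) = cos(4*r)/2 - cos(6*r)/3.
Then F(pi/2) - F(0) = (5/6) - (1/6) = 2/3.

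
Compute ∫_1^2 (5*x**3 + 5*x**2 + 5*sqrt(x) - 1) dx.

20*sqrt(2)/3 + 313/12

By the power rule, an antiderivative is F(x) = 5*x**4/4 + 10*x**(3/2)/3 + 5*x**3/3 - x.
Then F(2) - F(1) = (20*sqrt(2)/3 + 94/3) - (21/4) = 20*sqrt(2)/3 + 313/12.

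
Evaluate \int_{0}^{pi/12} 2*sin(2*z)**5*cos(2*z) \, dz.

Let u = sin(2*z), so du = 2*cos(2*z) dz. When z = 0, u = 0; when z = pi/12, u = 1/2.
The integral becomes ∫ u**5 du from 0 to 1/2, with antiderivative u**6/6.
Back in z: F(z) = sin(2*z)**6/6.
Then F(pi/12) - F(0) = (1/384) - (0) = 1/384.

1/384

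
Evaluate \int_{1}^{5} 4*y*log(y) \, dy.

Integrate by parts once (u = ln y, dv = 4*y dy).
An antiderivative is F(y) = y**2*(2*log(y) - 1).
Then F(5) - F(1) = (-25 + 50*log(5)) - (-1) = -24 + 50*log(5).

-24 + 50*log(5)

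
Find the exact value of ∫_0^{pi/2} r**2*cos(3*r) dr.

2/27 - pi**2/12

Integrate by parts twice (u = r^2, dv = cos(3*r) dr).
An antiderivative is F(r) = r**2*sin(3*r)/3 + 2*r*cos(3*r)/9 - 2*sin(3*r)/27.
Then F(pi/2) - F(0) = (2/27 - pi**2/12) - (0) = 2/27 - pi**2/12.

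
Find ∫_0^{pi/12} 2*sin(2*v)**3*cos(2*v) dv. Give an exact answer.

1/64

Let u = sin(2*v), so du = 2*cos(2*v) dv. When v = 0, u = 0; when v = pi/12, u = 1/2.
The integral becomes ∫ u**3 du from 0 to 1/2, with antiderivative u**4/4.
Back in v: F(v) = sin(2*v)**4/4.
Then F(pi/12) - F(0) = (1/64) - (0) = 1/64.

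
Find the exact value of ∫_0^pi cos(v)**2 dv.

pi/2

Use the identity cos^2(v) = (1 + cos(2*v))/2.
An antiderivative is F(v) = v/2 + sin(2*v)/4.
Then F(pi) - F(0) = (pi/2) - (0) = pi/2.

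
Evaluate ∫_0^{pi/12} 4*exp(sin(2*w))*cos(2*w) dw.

-2 + 2*exp(1/2)

Let u = sin(2*w), so du = 2*cos(2*w) dw. When w = 0, u = 0; when w = pi/12, u = 1/2.
The integral becomes 2·∫ exp(u) du from 0 to 1/2, with antiderivative 2*exp(u).
Back in w: F(w) = 2*exp(sin(2*w)).
Then F(pi/12) - F(0) = (2*exp(1/2)) - (2) = -2 + 2*exp(1/2).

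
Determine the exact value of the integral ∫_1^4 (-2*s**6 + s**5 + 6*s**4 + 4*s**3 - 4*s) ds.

-178203/70

By the power rule, an antiderivative is F(s) = -2*s**7/7 + s**6/6 + 6*s**5/5 + s**4 - 2*s**2.
Then F(4) - F(1) = (-267296/105) - (17/210) = -178203/70.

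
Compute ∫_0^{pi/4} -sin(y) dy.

-1 + sqrt(2)/2

An antiderivative is F(y) = cos(y).
Then F(pi/4) - F(0) = (sqrt(2)/2) - (1) = -1 + sqrt(2)/2.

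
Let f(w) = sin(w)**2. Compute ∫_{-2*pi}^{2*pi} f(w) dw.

Use the identity sin^2(w) = (1 - cos(2*w))/2.
An antiderivative is F(w) = w/2 - sin(2*w)/4.
Then F(2*pi) - F(-2*pi) = (pi) - (-pi) = 2*pi.

2*pi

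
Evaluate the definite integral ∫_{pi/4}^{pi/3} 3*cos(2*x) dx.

-3/2 + 3*sqrt(3)/4

An antiderivative is F(x) = 3*sin(2*x)/2.
Then F(pi/3) - F(pi/4) = (3*sqrt(3)/4) - (3/2) = -3/2 + 3*sqrt(3)/4.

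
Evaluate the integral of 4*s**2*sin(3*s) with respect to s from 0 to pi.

Integrate by parts twice (u = s^2, dv = 4*sin(3*s) ds).
An antiderivative is F(s) = -4*s**2*cos(3*s)/3 + 8*s*sin(3*s)/9 + 8*cos(3*s)/27.
Then F(pi) - F(0) = (-8/27 + 4*pi**2/3) - (8/27) = -16/27 + 4*pi**2/3.

-16/27 + 4*pi**2/3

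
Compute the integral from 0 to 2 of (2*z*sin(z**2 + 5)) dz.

cos(5) - cos(9)

Let u = z**2 + 5, so du = 2*z dz. When z = 0, u = 5; when z = 2, u = 9.
The integral becomes ∫ sin(u) du from 5 to 9, with antiderivative -cos(u).
Back in z: F(z) = -cos(z**2 + 5).
Then F(2) - F(0) = (-cos(9)) - (-cos(5)) = cos(5) - cos(9).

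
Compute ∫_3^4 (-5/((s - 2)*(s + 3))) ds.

Factor the denominator: s**2 + s - 6 = (s + 3)(s - 2).
Partial fractions: -5/((s - 2)*(s + 3)) = 1/(s + 3) - 1/(s - 2).
An antiderivative is F(s) = -log(s - 2) + log(s + 3).
Then F(4) - F(3) = (log(7/2)) - (log(6)) = log(7/12).

log(7/12)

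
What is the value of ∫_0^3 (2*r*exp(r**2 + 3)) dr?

-exp(3) + exp(12)

Let u = r**2 + 3, so du = 2*r dr. When r = 0, u = 3; when r = 3, u = 12.
The integral becomes ∫ exp(u) du from 3 to 12, with antiderivative exp(u).
Back in r: F(r) = exp(r**2 + 3).
Then F(3) - F(0) = (exp(12)) - (exp(3)) = -exp(3) + exp(12).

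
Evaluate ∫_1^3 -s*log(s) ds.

Integrate by parts once (u = ln s, dv = -s ds).
An antiderivative is F(s) = -s**2*(2*log(s) - 1)/4.
Then F(3) - F(1) = (9/4 - 9*log(3)/2) - (1/4) = 2 - 9*log(3)/2.

2 - 9*log(3)/2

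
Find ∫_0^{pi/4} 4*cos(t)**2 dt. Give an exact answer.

1 + pi/2

Use the identity cos^2(t) = (1 + cos(2*t))/2.
An antiderivative is F(t) = 2*t + sin(2*t).
Then F(pi/4) - F(0) = (1 + pi/2) - (0) = 1 + pi/2.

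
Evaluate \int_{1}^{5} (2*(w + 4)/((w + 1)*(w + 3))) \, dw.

Factor the denominator: w**2 + 4*w + 3 = (w + 3)(w + 1).
Partial fractions: 2*(w + 4)/((w + 1)*(w + 3)) = -1/(w + 3) + 3/(w + 1).
An antiderivative is F(w) = 3*log(w + 1) - log(w + 3).
Then F(5) - F(1) = (log(27)) - (log(2)) = log(27/2).

log(27/2)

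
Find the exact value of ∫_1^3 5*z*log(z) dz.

-10 + 45*log(3)/2

Integrate by parts once (u = ln z, dv = 5*z dz).
An antiderivative is F(z) = 5*z**2*(2*log(z) - 1)/4.
Then F(3) - F(1) = (-45/4 + 45*log(3)/2) - (-5/4) = -10 + 45*log(3)/2.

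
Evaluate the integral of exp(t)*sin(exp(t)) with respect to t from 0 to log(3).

Let u = exp(t), so du = exp(t) dt. When t = 0, u = 1; when t = log(3), u = 3.
The integral becomes ∫ sin(u) du from 1 to 3, with antiderivative -cos(u).
Back in t: F(t) = -cos(exp(t)).
Then F(log(3)) - F(0) = (-cos(3)) - (-cos(1)) = cos(1) - cos(3).

cos(1) - cos(3)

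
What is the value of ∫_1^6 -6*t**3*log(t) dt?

-1944*log(3) - 1944*log(2) + 3885/8

Integrate by parts once (u = ln t, dv = -6*t**3 dt).
An antiderivative is F(t) = -3*t**4*(4*log(t) - 1)/8.
Then F(6) - F(1) = (-1944*log(3) - 1944*log(2) + 486) - (3/8) = -1944*log(3) - 1944*log(2) + 3885/8.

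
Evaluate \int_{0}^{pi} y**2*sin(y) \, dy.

Integrate by parts twice (u = y^2, dv = sin(y) dy).
An antiderivative is F(y) = -y**2*cos(y) + 2*y*sin(y) + 2*cos(y).
Then F(pi) - F(0) = (-2 + pi**2) - (2) = -4 + pi**2.

-4 + pi**2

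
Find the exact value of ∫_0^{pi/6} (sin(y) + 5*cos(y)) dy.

An antiderivative is F(y) = 5*sin(y) - cos(y).
Then F(pi/6) - F(0) = (5/2 - sqrt(3)/2) - (-1) = 7/2 - sqrt(3)/2.

7/2 - sqrt(3)/2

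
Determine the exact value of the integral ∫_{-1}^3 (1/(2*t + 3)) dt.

An antiderivative is F(t) = log(2*t + 3)/2.
Then F(3) - F(-1) = (log(3)) - (0) = log(3).

log(3)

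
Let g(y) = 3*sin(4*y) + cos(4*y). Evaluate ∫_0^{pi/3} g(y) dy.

9/8 - sqrt(3)/8

An antiderivative is F(y) = sin(4*y)/4 - 3*cos(4*y)/4.
Then F(pi/3) - F(0) = (3/8 - sqrt(3)/8) - (-3/4) = 9/8 - sqrt(3)/8.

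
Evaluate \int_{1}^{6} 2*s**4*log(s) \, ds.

-622 + 15552*log(6)/5

Integrate by parts once (u = ln s, dv = 2*s**4 ds).
An antiderivative is F(s) = 2*s**5*(5*log(s) - 1)/25.
Then F(6) - F(1) = (-15552/25 + 15552*log(6)/5) - (-2/25) = -622 + 15552*log(6)/5.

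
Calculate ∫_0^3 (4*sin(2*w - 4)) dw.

Let u = 2*w - 4, so du = 2 dw. When w = 0, u = -4; when w = 3, u = 2.
The integral becomes 2·∫ sin(u) du from -4 to 2, with antiderivative -2*cos(u).
Back in w: F(w) = -2*cos(2*w - 4).
Then F(3) - F(0) = (-2*cos(2)) - (-2*cos(4)) = 2*cos(4) - 2*cos(2).

2*cos(4) - 2*cos(2)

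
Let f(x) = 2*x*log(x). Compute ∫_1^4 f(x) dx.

Integrate by parts once (u = ln x, dv = 2*x dx).
An antiderivative is F(x) = x**2*(2*log(x) - 1)/2.
Then F(4) - F(1) = (-8 + 32*log(2)) - (-1/2) = -15/2 + 32*log(2).

-15/2 + 32*log(2)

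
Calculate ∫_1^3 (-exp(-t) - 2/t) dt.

-2*log(3) - exp(-1) + exp(-3)

An antiderivative is F(t) = -2*log(t) + exp(-t).
Then F(3) - F(1) = (-2*log(3) + exp(-3)) - (exp(-1)) = -2*log(3) - exp(-1) + exp(-3).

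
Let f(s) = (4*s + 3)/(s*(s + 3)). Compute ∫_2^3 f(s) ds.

Factor the denominator: s**2 + 3*s = (s + 3)s.
Partial fractions: (4*s + 3)/(s*(s + 3)) = 3/(s + 3) + 1/s.
An antiderivative is F(s) = log(s) + 3*log(s + 3).
Then F(3) - F(2) = (3*log(2) + 4*log(3)) - (log(2) + 3*log(5)) = -3*log(5) + 2*log(2) + 4*log(3).

-3*log(5) + 2*log(2) + 4*log(3)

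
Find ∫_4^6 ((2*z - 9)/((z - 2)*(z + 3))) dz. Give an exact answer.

-3*log(7) - log(2) + 6*log(3)

Factor the denominator: z**2 + z - 6 = (z + 3)(z - 2).
Partial fractions: (2*z - 9)/((z - 2)*(z + 3)) = 3/(z + 3) - 1/(z - 2).
An antiderivative is F(z) = -log(z - 2) + 3*log(z + 3).
Then F(6) - F(4) = (-2*log(2) + 6*log(3)) - (-log(2) + 3*log(7)) = -3*log(7) - log(2) + 6*log(3).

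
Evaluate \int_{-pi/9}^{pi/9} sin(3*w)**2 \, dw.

-sqrt(3)/12 + pi/9

Use the identity sin^2(3*w) = (1 - cos(6*w))/2.
An antiderivative is F(w) = w/2 - sin(6*w)/12.
Then F(pi/9) - F(-pi/9) = (-sqrt(3)/24 + pi/18) - (-pi/18 + sqrt(3)/24) = -sqrt(3)/12 + pi/9.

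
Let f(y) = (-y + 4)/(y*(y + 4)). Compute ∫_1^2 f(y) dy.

Factor the denominator: y**2 + 4*y = (y + 4)y.
Partial fractions: (-y + 4)/(y*(y + 4)) = -2/(y + 4) + 1/y.
An antiderivative is F(y) = log(y) - 2*log(y + 4).
Then F(2) - F(1) = (-log(18)) - (-log(25)) = log(25/18).

log(25/18)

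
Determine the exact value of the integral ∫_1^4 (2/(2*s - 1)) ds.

An antiderivative is F(s) = log(2*s - 1).
Then F(4) - F(1) = (log(7)) - (0) = log(7).

log(7)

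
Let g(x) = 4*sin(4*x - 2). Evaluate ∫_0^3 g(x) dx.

Let u = 4*x - 2, so du = 4 dx. When x = 0, u = -2; when x = 3, u = 10.
The integral becomes ∫ sin(u) du from -2 to 10, with antiderivative -cos(u).
Back in x: F(x) = -cos(4*x - 2).
Then F(3) - F(0) = (-cos(10)) - (-cos(2)) = cos(2) - cos(10).

cos(2) - cos(10)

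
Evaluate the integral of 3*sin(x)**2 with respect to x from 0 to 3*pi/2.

Use the identity sin^2(x) = (1 - cos(2*x))/2.
An antiderivative is F(x) = 3*x/2 - 3*sin(2*x)/4.
Then F(3*pi/2) - F(0) = (9*pi/4) - (0) = 9*pi/4.

9*pi/4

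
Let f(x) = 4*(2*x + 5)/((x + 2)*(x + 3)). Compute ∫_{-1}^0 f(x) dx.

log(81)

Factor the denominator: x**2 + 5*x + 6 = (x + 3)(x + 2).
Partial fractions: 4*(2*x + 5)/((x + 2)*(x + 3)) = 4/(x + 3) + 4/(x + 2).
An antiderivative is F(x) = 4*log(x + 2) + 4*log(x + 3).
Then F(0) - F(-1) = (4*log(2) + 4*log(3)) - (log(16)) = log(81).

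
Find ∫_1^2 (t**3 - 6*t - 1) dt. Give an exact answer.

By the power rule, an antiderivative is F(t) = t**4/4 - 3*t**2 - t.
Then F(2) - F(1) = (-10) - (-15/4) = -25/4.

-25/4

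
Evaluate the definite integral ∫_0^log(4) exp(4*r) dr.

Let u = exp(r), so du = exp(r) dr. When r = 0, u = 1; when r = log(4), u = 4.
The integral becomes ∫ u**3 du from 1 to 4, with antiderivative u**4/4.
Back in r: F(r) = exp(4*r)/4.
Then F(log(4)) - F(0) = (64) - (1/4) = 255/4.

255/4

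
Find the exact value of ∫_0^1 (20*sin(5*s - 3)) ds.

4*cos(3) - 4*cos(2)

Let u = 5*s - 3, so du = 5 ds. When s = 0, u = -3; when s = 1, u = 2.
The integral becomes 4·∫ sin(u) du from -3 to 2, with antiderivative -4*cos(u).
Back in s: F(s) = -4*cos(5*s - 3).
Then F(1) - F(0) = (-4*cos(2)) - (-4*cos(3)) = 4*cos(3) - 4*cos(2).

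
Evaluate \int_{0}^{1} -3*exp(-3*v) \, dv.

-1 + exp(-3)

An antiderivative is F(v) = exp(-3*v).
Then F(1) - F(0) = (exp(-3)) - (1) = -1 + exp(-3).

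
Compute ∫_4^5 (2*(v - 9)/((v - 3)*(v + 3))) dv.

-4*log(7) + 10*log(2)

Factor the denominator: v**2 - 9 = (v + 3)(v - 3).
Partial fractions: 2*(v - 9)/((v - 3)*(v + 3)) = 4/(v + 3) - 2/(v - 3).
An antiderivative is F(v) = -2*log(v - 3) + 4*log(v + 3).
Then F(5) - F(4) = (10*log(2)) - (4*log(7)) = -4*log(7) + 10*log(2).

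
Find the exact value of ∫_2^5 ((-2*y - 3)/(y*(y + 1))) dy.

Factor the denominator: y**2 + y = (y + 1)y.
Partial fractions: (-2*y - 3)/(y*(y + 1)) = 1/(y + 1) - 3/y.
An antiderivative is F(y) = -3*log(y) + log(y + 1).
Then F(5) - F(2) = (-3*log(5) + log(2) + log(3)) - (log(3/8)) = -3*log(5) + 4*log(2).

-3*log(5) + 4*log(2)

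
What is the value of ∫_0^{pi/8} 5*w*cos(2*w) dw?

-5/4 + 5*sqrt(2)*pi/32 + 5*sqrt(2)/8

Integrate by parts once (u = w, dv = 5*cos(2*w) dw).
An antiderivative is F(w) = 5*w*sin(2*w)/2 + 5*cos(2*w)/4.
Then F(pi/8) - F(0) = (5*sqrt(2)*(pi + 4)/32) - (5/4) = -5/4 + 5*sqrt(2)*pi/32 + 5*sqrt(2)/8.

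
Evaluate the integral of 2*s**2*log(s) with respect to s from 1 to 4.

-14 + 256*log(2)/3

Integrate by parts once (u = ln s, dv = 2*s**2 ds).
An antiderivative is F(s) = 2*s**3*(3*log(s) - 1)/9.
Then F(4) - F(1) = (-128/9 + 256*log(2)/3) - (-2/9) = -14 + 256*log(2)/3.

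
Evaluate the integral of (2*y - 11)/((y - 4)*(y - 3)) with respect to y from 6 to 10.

Factor the denominator: y**2 - 7*y + 12 = (y - 3)(y - 4).
Partial fractions: (2*y - 11)/((y - 4)*(y - 3)) = 5/(y - 3) - 3/(y - 4).
An antiderivative is F(y) = -3*log(y - 4) + 5*log(y - 3).
Then F(10) - F(6) = (-3*log(3) - 3*log(2) + 5*log(7)) - (-3*log(2) + 5*log(3)) = -8*log(3) + 5*log(7).

-8*log(3) + 5*log(7)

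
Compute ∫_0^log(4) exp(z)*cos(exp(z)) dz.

Let u = exp(z), so du = exp(z) dz. When z = 0, u = 1; when z = log(4), u = 4.
The integral becomes ∫ cos(u) du from 1 to 4, with antiderivative sin(u).
Back in z: F(z) = sin(exp(z)).
Then F(log(4)) - F(0) = (sin(4)) - (sin(1)) = -sin(1) + sin(4).

-sin(1) + sin(4)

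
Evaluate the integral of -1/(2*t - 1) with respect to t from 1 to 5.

-log(3)

An antiderivative is F(t) = -log(2*t - 1)/2.
Then F(5) - F(1) = (-log(3)) - (0) = -log(3).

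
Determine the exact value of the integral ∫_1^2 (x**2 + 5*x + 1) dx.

65/6

By the power rule, an antiderivative is F(x) = x**3/3 + 5*x**2/2 + x.
Then F(2) - F(1) = (44/3) - (23/6) = 65/6.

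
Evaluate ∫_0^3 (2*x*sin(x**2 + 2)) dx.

cos(2) - cos(11)

Let u = x**2 + 2, so du = 2*x dx. When x = 0, u = 2; when x = 3, u = 11.
The integral becomes ∫ sin(u) du from 2 to 11, with antiderivative -cos(u).
Back in x: F(x) = -cos(x**2 + 2).
Then F(3) - F(0) = (-cos(11)) - (-cos(2)) = cos(2) - cos(11).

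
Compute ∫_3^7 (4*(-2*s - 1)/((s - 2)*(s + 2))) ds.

Factor the denominator: s**2 - 4 = (s + 2)(s - 2).
Partial fractions: 4*(-2*s - 1)/((s - 2)*(s + 2)) = -3/(s + 2) - 5/(s - 2).
An antiderivative is F(s) = -5*log(s - 2) - 3*log(s + 2).
Then F(7) - F(3) = (-5*log(5) - 6*log(3)) - (-3*log(5)) = -6*log(3) - 2*log(5).

-6*log(3) - 2*log(5)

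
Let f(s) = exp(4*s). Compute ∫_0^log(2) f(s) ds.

Let u = exp(s), so du = exp(s) ds. When s = 0, u = 1; when s = log(2), u = 2.
The integral becomes ∫ u**3 du from 1 to 2, with antiderivative u**4/4.
Back in s: F(s) = exp(4*s)/4.
Then F(log(2)) - F(0) = (4) - (1/4) = 15/4.

15/4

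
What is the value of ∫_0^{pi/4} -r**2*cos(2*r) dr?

1/4 - pi**2/32

Integrate by parts twice (u = r^2, dv = -cos(2*r) dr).
An antiderivative is F(r) = -r**2*sin(2*r)/2 - r*cos(2*r)/2 + sin(2*r)/4.
Then F(pi/4) - F(0) = (1/4 - pi**2/32) - (0) = 1/4 - pi**2/32.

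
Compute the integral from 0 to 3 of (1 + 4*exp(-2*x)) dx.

An antiderivative is F(x) = x - 2*exp(-2*x).
Then F(3) - F(0) = (3 - 2*exp(-6)) - (-2) = 5 - 2*exp(-6).

5 - 2*exp(-6)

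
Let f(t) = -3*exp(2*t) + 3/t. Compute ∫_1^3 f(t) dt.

-3*exp(6)/2 + log(27) + 3*exp(2)/2

An antiderivative is F(t) = -3*exp(2*t)/2 + 3*log(t).
Then F(3) - F(1) = (-3*exp(6)/2 + log(27)) - (-3*exp(2)/2) = -3*exp(6)/2 + log(27) + 3*exp(2)/2.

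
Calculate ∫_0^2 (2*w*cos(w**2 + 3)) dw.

Let u = w**2 + 3, so du = 2*w dw. When w = 0, u = 3; when w = 2, u = 7.
The integral becomes ∫ cos(u) du from 3 to 7, with antiderivative sin(u).
Back in w: F(w) = sin(w**2 + 3).
Then F(2) - F(0) = (sin(7)) - (sin(3)) = -sin(3) + sin(7).

-sin(3) + sin(7)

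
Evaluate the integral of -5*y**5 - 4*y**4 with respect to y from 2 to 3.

By the power rule, an antiderivative is F(y) = -5*y**6/6 - 4*y**5/5.
Then F(3) - F(2) = (-8019/10) - (-1184/15) = -21689/30.

-21689/30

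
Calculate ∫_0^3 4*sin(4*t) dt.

1 - cos(12)

Let u = 4*t, so du = 4 dt. When t = 0, u = 0; when t = 3, u = 12.
The integral becomes ∫ sin(u) du from 0 to 12, with antiderivative -cos(u).
Back in t: F(t) = -cos(4*t).
Then F(3) - F(0) = (-cos(12)) - (-1) = 1 - cos(12).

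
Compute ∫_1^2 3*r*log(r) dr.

-9/4 + log(64)

Integrate by parts once (u = ln r, dv = 3*r dr).
An antiderivative is F(r) = 3*r**2*(2*log(r) - 1)/4.
Then F(2) - F(1) = (-3 + log(64)) - (-3/4) = -9/4 + log(64).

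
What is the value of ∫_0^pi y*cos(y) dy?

Integrate by parts once (u = y, dv = cos(y) dy).
An antiderivative is F(y) = y*sin(y) + cos(y).
Then F(pi) - F(0) = (-1) - (1) = -2.

-2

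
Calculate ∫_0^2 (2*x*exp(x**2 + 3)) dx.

-exp(3) + exp(7)

Let u = x**2 + 3, so du = 2*x dx. When x = 0, u = 3; when x = 2, u = 7.
The integral becomes ∫ exp(u) du from 3 to 7, with antiderivative exp(u).
Back in x: F(x) = exp(x**2 + 3).
Then F(2) - F(0) = (exp(7)) - (exp(3)) = -exp(3) + exp(7).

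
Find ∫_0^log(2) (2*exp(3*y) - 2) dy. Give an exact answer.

14/3 - log(4)

An antiderivative is F(y) = 2*exp(3*y)/3 - 2*y.
Then F(log(2)) - F(0) = (16/3 - log(4)) - (2/3) = 14/3 - log(4).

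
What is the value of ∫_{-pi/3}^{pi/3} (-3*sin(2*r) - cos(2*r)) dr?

An antiderivative is F(r) = -sin(2*r)/2 + 3*cos(2*r)/2.
Then F(pi/3) - F(-pi/3) = (-3/4 - sqrt(3)/4) - (-3/4 + sqrt(3)/4) = -sqrt(3)/2.

-sqrt(3)/2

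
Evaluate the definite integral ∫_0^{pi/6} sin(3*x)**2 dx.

pi/12

Use the identity sin^2(3*x) = (1 - cos(6*x))/2.
An antiderivative is F(x) = x/2 - sin(6*x)/12.
Then F(pi/6) - F(0) = (pi/12) - (0) = pi/12.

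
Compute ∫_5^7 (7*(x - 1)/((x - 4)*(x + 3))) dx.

-8*log(2) + 3*log(3) + 4*log(5)

Factor the denominator: x**2 - x - 12 = (x + 3)(x - 4).
Partial fractions: 7*(x - 1)/((x - 4)*(x + 3)) = 4/(x + 3) + 3/(x - 4).
An antiderivative is F(x) = 3*log(x - 4) + 4*log(x + 3).
Then F(7) - F(5) = (4*log(2) + 3*log(3) + 4*log(5)) - (12*log(2)) = -8*log(2) + 3*log(3) + 4*log(5).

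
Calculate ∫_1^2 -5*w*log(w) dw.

Integrate by parts once (u = ln w, dv = -5*w dw).
An antiderivative is F(w) = -5*w**2*(2*log(w) - 1)/4.
Then F(2) - F(1) = (5 - 10*log(2)) - (5/4) = 15/4 - 10*log(2).

15/4 - 10*log(2)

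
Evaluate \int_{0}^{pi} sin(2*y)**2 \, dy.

pi/2

Use the identity sin^2(2*y) = (1 - cos(4*y))/2.
An antiderivative is F(y) = y/2 - sin(4*y)/8.
Then F(pi) - F(0) = (pi/2) - (0) = pi/2.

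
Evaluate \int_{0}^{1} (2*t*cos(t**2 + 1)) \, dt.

Let u = t**2 + 1, so du = 2*t dt. When t = 0, u = 1; when t = 1, u = 2.
The integral becomes ∫ cos(u) du from 1 to 2, with antiderivative sin(u).
Back in t: F(t) = sin(t**2 + 1).
Then F(1) - F(0) = (sin(2)) - (sin(1)) = -sin(1) + sin(2).

-sin(1) + sin(2)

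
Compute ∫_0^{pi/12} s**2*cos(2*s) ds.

-1/8 + pi**2/576 + sqrt(3)*pi/48

Integrate by parts twice (u = s^2, dv = cos(2*s) ds).
An antiderivative is F(s) = s**2*sin(2*s)/2 + s*cos(2*s)/2 - sin(2*s)/4.
Then F(pi/12) - F(0) = (-1/8 + pi**2/576 + sqrt(3)*pi/48) - (0) = -1/8 + pi**2/576 + sqrt(3)*pi/48.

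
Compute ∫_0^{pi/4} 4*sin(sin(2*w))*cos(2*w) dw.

Let u = sin(2*w), so du = 2*cos(2*w) dw. When w = 0, u = 0; when w = pi/4, u = 1.
The integral becomes 2·∫ sin(u) du from 0 to 1, with antiderivative -2*cos(u).
Back in w: F(w) = -2*cos(sin(2*w)).
Then F(pi/4) - F(0) = (-2*cos(1)) - (-2) = 2 - 2*cos(1).

2 - 2*cos(1)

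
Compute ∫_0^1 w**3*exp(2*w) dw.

Integrate by parts 3 times (u = w^3, dv = exp(2*w) dw).
An antiderivative is F(w) = (4*w**3 - 6*w**2 + 6*w - 3)*exp(2*w)/8.
Then F(1) - F(0) = (exp(2)/8) - (-3/8) = 3/8 + exp(2)/8.

3/8 + exp(2)/8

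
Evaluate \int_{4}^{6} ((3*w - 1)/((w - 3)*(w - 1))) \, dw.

Factor the denominator: w**2 - 4*w + 3 = (w - 1)(w - 3).
Partial fractions: (3*w - 1)/((w - 3)*(w - 1)) = -1/(w - 1) + 4/(w - 3).
An antiderivative is F(w) = 4*log(w - 3) - log(w - 1).
Then F(6) - F(4) = (log(81/5)) - (-log(3)) = -log(5) + 5*log(3).

-log(5) + 5*log(3)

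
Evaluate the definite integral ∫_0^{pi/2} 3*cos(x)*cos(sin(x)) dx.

Let u = sin(x), so du = cos(x) dx. When x = 0, u = 0; when x = pi/2, u = 1.
The integral becomes 3·∫ cos(u) du from 0 to 1, with antiderivative 3*sin(u).
Back in x: F(x) = 3*sin(sin(x)).
Then F(pi/2) - F(0) = (3*sin(1)) - (0) = 3*sin(1).

3*sin(1)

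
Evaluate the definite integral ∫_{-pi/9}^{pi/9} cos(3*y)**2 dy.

Use the identity cos^2(3*y) = (1 + cos(6*y))/2.
An antiderivative is F(y) = y/2 + sin(6*y)/12.
Then F(pi/9) - F(-pi/9) = (sqrt(3)/24 + pi/18) - (-pi/18 - sqrt(3)/24) = sqrt(3)/12 + pi/9.

sqrt(3)/12 + pi/9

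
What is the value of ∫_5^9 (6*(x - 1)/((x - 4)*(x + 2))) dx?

-3*log(7) + 3*log(5) + 3*log(11)

Factor the denominator: x**2 - 2*x - 8 = (x + 2)(x - 4).
Partial fractions: 6*(x - 1)/((x - 4)*(x + 2)) = 3/(x + 2) + 3/(x - 4).
An antiderivative is F(x) = 3*log(x - 4) + 3*log(x + 2).
Then F(9) - F(5) = (3*log(5) + 3*log(11)) - (3*log(7)) = -3*log(7) + 3*log(5) + 3*log(11).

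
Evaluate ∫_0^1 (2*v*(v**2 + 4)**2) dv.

Let u = v**2 + 4, so du = 2*v dv. When v = 0, u = 4; when v = 1, u = 5.
The integral becomes ∫ u**2 du from 4 to 5, with antiderivative u**3/3.
Back in v: F(v) = (v**2 + 4)**3/3.
Then F(1) - F(0) = (125/3) - (64/3) = 61/3.

61/3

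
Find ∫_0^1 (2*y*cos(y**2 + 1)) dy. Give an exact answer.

-sin(1) + sin(2)

Let u = y**2 + 1, so du = 2*y dy. When y = 0, u = 1; when y = 1, u = 2.
The integral becomes ∫ cos(u) du from 1 to 2, with antiderivative sin(u).
Back in y: F(y) = sin(y**2 + 1).
Then F(1) - F(0) = (sin(2)) - (sin(1)) = -sin(1) + sin(2).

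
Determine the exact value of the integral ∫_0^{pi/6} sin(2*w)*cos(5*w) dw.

Use the identity sin(2*w)cos(5*w) = [sin(7*w) + sin(-3*w)]/2.
An antiderivative is F(w) = cos(3*w)/6 - cos(7*w)/14.
Then F(pi/6) - F(0) = (sqrt(3)/28) - (2/21) = -2/21 + sqrt(3)/28.

-2/21 + sqrt(3)/28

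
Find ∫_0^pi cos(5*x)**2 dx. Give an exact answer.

Use the identity cos^2(5*x) = (1 + cos(10*x))/2.
An antiderivative is F(x) = x/2 + sin(10*x)/20.
Then F(pi) - F(0) = (pi/2) - (0) = pi/2.

pi/2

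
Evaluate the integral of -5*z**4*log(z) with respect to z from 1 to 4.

1023/5 - 2048*log(2)

Integrate by parts once (u = ln z, dv = -5*z**4 dz).
An antiderivative is F(z) = -z**5*(5*log(z) - 1)/5.
Then F(4) - F(1) = (1024/5 - 2048*log(2)) - (1/5) = 1023/5 - 2048*log(2).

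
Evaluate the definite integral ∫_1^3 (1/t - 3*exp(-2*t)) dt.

-3*exp(-2)/2 + 3*exp(-6)/2 + log(3)

An antiderivative is F(t) = log(t) + 3*exp(-2*t)/2.
Then F(3) - F(1) = (3*exp(-6)/2 + log(3)) - (3*exp(-2)/2) = -3*exp(-2)/2 + 3*exp(-6)/2 + log(3).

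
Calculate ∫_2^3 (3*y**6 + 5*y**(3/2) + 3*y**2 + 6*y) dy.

By the power rule, an antiderivative is F(y) = 3*y**7/7 + 2*y**(5/2) + y**3 + 3*y**2.
Then F(3) - F(2) = (18*sqrt(3) + 6939/7) - (8*sqrt(2) + 524/7) = -8*sqrt(2) + 18*sqrt(3) + 6415/7.

-8*sqrt(2) + 18*sqrt(3) + 6415/7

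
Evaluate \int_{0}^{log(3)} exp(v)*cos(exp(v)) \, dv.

Let u = exp(v), so du = exp(v) dv. When v = 0, u = 1; when v = log(3), u = 3.
The integral becomes ∫ cos(u) du from 1 to 3, with antiderivative sin(u).
Back in v: F(v) = sin(exp(v)).
Then F(log(3)) - F(0) = (sin(3)) - (sin(1)) = -sin(1) + sin(3).

-sin(1) + sin(3)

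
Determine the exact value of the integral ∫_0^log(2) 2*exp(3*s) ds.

14/3

Let u = exp(s), so du = exp(s) ds. When s = 0, u = 1; when s = log(2), u = 2.
The integral becomes 2·∫ u**2 du from 1 to 2, with antiderivative 2*u**3/3.
Back in s: F(s) = 2*exp(3*s)/3.
Then F(log(2)) - F(0) = (16/3) - (2/3) = 14/3.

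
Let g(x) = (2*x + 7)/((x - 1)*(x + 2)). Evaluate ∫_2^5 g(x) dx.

-log(7) + 8*log(2)

Factor the denominator: x**2 + x - 2 = (x + 2)(x - 1).
Partial fractions: (2*x + 7)/((x - 1)*(x + 2)) = -1/(x + 2) + 3/(x - 1).
An antiderivative is F(x) = 3*log(x - 1) - log(x + 2).
Then F(5) - F(2) = (log(64/7)) - (-log(4)) = -log(7) + 8*log(2).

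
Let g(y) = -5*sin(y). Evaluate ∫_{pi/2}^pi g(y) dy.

An antiderivative is F(y) = 5*cos(y).
Then F(pi) - F(pi/2) = (-5) - (0) = -5.

-5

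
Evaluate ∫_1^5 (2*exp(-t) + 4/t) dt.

An antiderivative is F(t) = 4*log(t) - 2*exp(-t).
Then F(5) - F(1) = (-2*exp(-5) + 4*log(5)) - (-2*exp(-1)) = -2*exp(-5) + 2*exp(-1) + 4*log(5).

-2*exp(-5) + 2*exp(-1) + 4*log(5)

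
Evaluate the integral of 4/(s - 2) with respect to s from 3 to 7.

4*log(5)

An antiderivative is F(s) = 4*log(s - 2).
Then F(7) - F(3) = (4*log(5)) - (0) = 4*log(5).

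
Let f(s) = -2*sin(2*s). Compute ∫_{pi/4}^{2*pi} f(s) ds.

1

An antiderivative is F(s) = cos(2*s).
Then F(2*pi) - F(pi/4) = (1) - (0) = 1.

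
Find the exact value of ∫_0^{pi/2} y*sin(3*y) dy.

-1/9

Integrate by parts once (u = y, dv = sin(3*y) dy).
An antiderivative is F(y) = -y*cos(3*y)/3 + sin(3*y)/9.
Then F(pi/2) - F(0) = (-1/9) - (0) = -1/9.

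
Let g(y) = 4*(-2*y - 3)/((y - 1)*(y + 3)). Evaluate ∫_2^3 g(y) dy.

Factor the denominator: y**2 + 2*y - 3 = (y + 3)(y - 1).
Partial fractions: 4*(-2*y - 3)/((y - 1)*(y + 3)) = -3/(y + 3) - 5/(y - 1).
An antiderivative is F(y) = -5*log(y - 1) - 3*log(y + 3).
Then F(3) - F(2) = (-8*log(2) - 3*log(3)) - (-3*log(5)) = -8*log(2) - 3*log(3) + 3*log(5).

-8*log(2) - 3*log(3) + 3*log(5)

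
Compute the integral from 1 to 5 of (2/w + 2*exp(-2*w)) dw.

An antiderivative is F(w) = 2*log(w) - exp(-2*w).
Then F(5) - F(1) = (-exp(-10) + 2*log(5)) - (-exp(-2)) = -exp(-10) + exp(-2) + 2*log(5).

-exp(-10) + exp(-2) + 2*log(5)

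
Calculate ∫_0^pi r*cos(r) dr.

Integrate by parts once (u = r, dv = cos(r) dr).
An antiderivative is F(r) = r*sin(r) + cos(r).
Then F(pi) - F(0) = (-1) - (1) = -2.

-2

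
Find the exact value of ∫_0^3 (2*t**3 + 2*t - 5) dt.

By the power rule, an antiderivative is F(t) = t**4/2 + t**2 - 5*t.
Then F(3) - F(0) = (69/2) - (0) = 69/2.

69/2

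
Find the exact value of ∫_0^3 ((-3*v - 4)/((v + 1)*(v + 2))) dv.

Factor the denominator: v**2 + 3*v + 2 = (v + 2)(v + 1).
Partial fractions: (-3*v - 4)/((v + 1)*(v + 2)) = -2/(v + 2) - 1/(v + 1).
An antiderivative is F(v) = -log(v + 1) - 2*log(v + 2).
Then F(3) - F(0) = (-log(100)) - (-log(4)) = -log(25).

-log(25)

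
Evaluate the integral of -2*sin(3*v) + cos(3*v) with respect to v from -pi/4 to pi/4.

An antiderivative is F(v) = sin(3*v)/3 + 2*cos(3*v)/3.
Then F(pi/4) - F(-pi/4) = (-sqrt(2)/6) - (-sqrt(2)/2) = sqrt(2)/3.

sqrt(2)/3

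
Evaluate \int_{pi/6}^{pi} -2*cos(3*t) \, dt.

2/3

An antiderivative is F(t) = -2*sin(3*t)/3.
Then F(pi) - F(pi/6) = (0) - (-2/3) = 2/3.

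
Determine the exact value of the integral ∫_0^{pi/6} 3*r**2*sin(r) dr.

Integrate by parts twice (u = r^2, dv = 3*sin(r) dr).
An antiderivative is F(r) = -3*r**2*cos(r) + 6*r*sin(r) + 6*cos(r).
Then F(pi/6) - F(0) = (-sqrt(3)*pi**2/24 + pi/2 + 3*sqrt(3)) - (6) = -6 - sqrt(3)*pi**2/24 + pi/2 + 3*sqrt(3).

-6 - sqrt(3)*pi**2/24 + pi/2 + 3*sqrt(3)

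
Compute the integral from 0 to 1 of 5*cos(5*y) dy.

Let u = 5*y, so du = 5 dy. When y = 0, u = 0; when y = 1, u = 5.
The integral becomes ∫ cos(u) du from 0 to 5, with antiderivative sin(u).
Back in y: F(y) = sin(5*y).
Then F(1) - F(0) = (sin(5)) - (0) = sin(5).

sin(5)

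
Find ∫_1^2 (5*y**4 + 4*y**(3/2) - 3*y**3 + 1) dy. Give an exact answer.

By the power rule, an antiderivative is F(y) = 8*y**(5/2)/5 + y**5 - 3*y**4/4 + y.
Then F(2) - F(1) = (32*sqrt(2)/5 + 22) - (57/20) = 32*sqrt(2)/5 + 383/20.

32*sqrt(2)/5 + 383/20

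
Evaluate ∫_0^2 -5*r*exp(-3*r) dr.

Integrate by parts once (u = r, dv = -5*exp(-3*r) dr).
An antiderivative is F(r) = (15*r + 5)*exp(-3*r)/9.
Then F(2) - F(0) = (35*exp(-6)/9) - (5/9) = -5/9 + 35*exp(-6)/9.

-5/9 + 35*exp(-6)/9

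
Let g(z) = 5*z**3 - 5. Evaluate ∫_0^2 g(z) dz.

By the power rule, an antiderivative is F(z) = 5*z**4/4 - 5*z.
Then F(2) - F(0) = (10) - (0) = 10.

10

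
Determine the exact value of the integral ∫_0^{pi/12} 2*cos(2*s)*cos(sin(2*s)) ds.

Let u = sin(2*s), so du = 2*cos(2*s) ds. When s = 0, u = 0; when s = pi/12, u = 1/2.
The integral becomes ∫ cos(u) du from 0 to 1/2, with antiderivative sin(u).
Back in s: F(s) = sin(sin(2*s)).
Then F(pi/12) - F(0) = (sin(1/2)) - (0) = sin(1/2).

sin(1/2)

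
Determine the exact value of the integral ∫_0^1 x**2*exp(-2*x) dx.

(-5 + exp(2))*exp(-2)/4

Integrate by parts twice (u = x^2, dv = exp(-2*x) dx).
An antiderivative is F(x) = (-2*x**2 - 2*x - 1)*exp(-2*x)/4.
Then F(1) - F(0) = (-5*exp(-2)/4) - (-1/4) = (-5 + exp(2))*exp(-2)/4.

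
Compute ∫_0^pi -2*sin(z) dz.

-4

An antiderivative is F(z) = 2*cos(z).
Then F(pi) - F(0) = (-2) - (2) = -4.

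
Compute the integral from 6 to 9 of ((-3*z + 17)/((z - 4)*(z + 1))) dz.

-3*log(5) - 5*log(2) + 4*log(7)

Factor the denominator: z**2 - 3*z - 4 = (z + 1)(z - 4).
Partial fractions: (-3*z + 17)/((z - 4)*(z + 1)) = -4/(z + 1) + 1/(z - 4).
An antiderivative is F(z) = log(z - 4) - 4*log(z + 1).
Then F(9) - F(6) = (-3*log(5) - 4*log(2)) - (-4*log(7) + log(2)) = -3*log(5) - 5*log(2) + 4*log(7).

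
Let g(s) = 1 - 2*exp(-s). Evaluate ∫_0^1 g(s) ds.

An antiderivative is F(s) = s + 2*exp(-s).
Then F(1) - F(0) = (2*exp(-1) + 1) - (2) = -1 + 2*exp(-1).

-1 + 2*exp(-1)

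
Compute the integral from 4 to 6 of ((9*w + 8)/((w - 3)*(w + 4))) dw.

-8*log(2) + 5*log(3) + 4*log(5)

Factor the denominator: w**2 + w - 12 = (w + 4)(w - 3).
Partial fractions: (9*w + 8)/((w - 3)*(w + 4)) = 4/(w + 4) + 5/(w - 3).
An antiderivative is F(w) = 5*log(w - 3) + 4*log(w + 4).
Then F(6) - F(4) = (4*log(2) + 5*log(3) + 4*log(5)) - (12*log(2)) = -8*log(2) + 5*log(3) + 4*log(5).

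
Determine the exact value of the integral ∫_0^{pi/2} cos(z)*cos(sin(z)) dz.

sin(1)

Let u = sin(z), so du = cos(z) dz. When z = 0, u = 0; when z = pi/2, u = 1.
The integral becomes ∫ cos(u) du from 0 to 1, with antiderivative sin(u).
Back in z: F(z) = sin(sin(z)).
Then F(pi/2) - F(0) = (sin(1)) - (0) = sin(1).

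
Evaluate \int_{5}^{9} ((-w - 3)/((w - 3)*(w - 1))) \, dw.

log(4/27)

Factor the denominator: w**2 - 4*w + 3 = (w - 1)(w - 3).
Partial fractions: (-w - 3)/((w - 3)*(w - 1)) = 2/(w - 1) - 3/(w - 3).
An antiderivative is F(w) = -3*log(w - 3) + 2*log(w - 1).
Then F(9) - F(5) = (log(8/27)) - (log(2)) = log(4/27).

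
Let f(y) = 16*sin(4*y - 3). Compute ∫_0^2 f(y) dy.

4*cos(3) - 4*cos(5)

Let u = 4*y - 3, so du = 4 dy. When y = 0, u = -3; when y = 2, u = 5.
The integral becomes 4·∫ sin(u) du from -3 to 5, with antiderivative -4*cos(u).
Back in y: F(y) = -4*cos(4*y - 3).
Then F(2) - F(0) = (-4*cos(5)) - (-4*cos(3)) = 4*cos(3) - 4*cos(5).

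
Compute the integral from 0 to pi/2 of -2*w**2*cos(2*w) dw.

Integrate by parts twice (u = w^2, dv = -2*cos(2*w) dw).
An antiderivative is F(w) = -w**2*sin(2*w) - w*cos(2*w) + sin(2*w)/2.
Then F(pi/2) - F(0) = (pi/2) - (0) = pi/2.

pi/2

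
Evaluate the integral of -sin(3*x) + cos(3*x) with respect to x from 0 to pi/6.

0

An antiderivative is F(x) = sin(3*x)/3 + cos(3*x)/3.
Then F(pi/6) - F(0) = (1/3) - (1/3) = 0.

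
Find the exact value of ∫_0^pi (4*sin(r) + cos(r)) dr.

8

An antiderivative is F(r) = sin(r) - 4*cos(r).
Then F(pi) - F(0) = (4) - (-4) = 8.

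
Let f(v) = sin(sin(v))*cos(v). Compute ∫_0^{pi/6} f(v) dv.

1 - cos(1/2)

Let u = sin(v), so du = cos(v) dv. When v = 0, u = 0; when v = pi/6, u = 1/2.
The integral becomes ∫ sin(u) du from 0 to 1/2, with antiderivative -cos(u).
Back in v: F(v) = -cos(sin(v)).
Then F(pi/6) - F(0) = (-cos(1/2)) - (-1) = 1 - cos(1/2).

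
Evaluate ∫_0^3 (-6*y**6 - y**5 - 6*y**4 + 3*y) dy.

By the power rule, an antiderivative is F(y) = -6*y**7/7 - y**6/6 - 6*y**5/5 + 3*y**2/2.
Then F(3) - F(0) = (-79596/35) - (0) = -79596/35.

-79596/35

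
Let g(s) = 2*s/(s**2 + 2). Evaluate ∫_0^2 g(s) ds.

Let u = s**2 + 2, so du = 2*s ds. When s = 0, u = 2; when s = 2, u = 6.
The integral becomes ∫ 1/u du from 2 to 6, with antiderivative log(u).
Back in s: F(s) = log(s**2 + 2).
Then F(2) - F(0) = (log(6)) - (log(2)) = log(3).

log(3)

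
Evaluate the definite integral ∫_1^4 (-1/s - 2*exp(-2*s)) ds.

(-log(4**exp(8)) - exp(6) + 1)*exp(-8)

An antiderivative is F(s) = -log(s) + exp(-2*s).
Then F(4) - F(1) = ((1 - log(4**exp(8)))*exp(-8)) - (exp(-2)) = (-log(4**exp(8)) - exp(6) + 1)*exp(-8).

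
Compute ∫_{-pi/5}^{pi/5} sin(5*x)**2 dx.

pi/5

Use the identity sin^2(5*x) = (1 - cos(10*x))/2.
An antiderivative is F(x) = x/2 - sin(10*x)/20.
Then F(pi/5) - F(-pi/5) = (pi/10) - (-pi/10) = pi/5.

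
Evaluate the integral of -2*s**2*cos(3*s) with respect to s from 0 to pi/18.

Integrate by parts twice (u = s^2, dv = -2*cos(3*s) ds).
An antiderivative is F(s) = -2*s**2*sin(3*s)/3 - 4*s*cos(3*s)/9 + 4*sin(3*s)/27.
Then F(pi/18) - F(0) = (-sqrt(3)*pi/81 - pi**2/972 + 2/27) - (0) = -sqrt(3)*pi/81 - pi**2/972 + 2/27.

-sqrt(3)*pi/81 - pi**2/972 + 2/27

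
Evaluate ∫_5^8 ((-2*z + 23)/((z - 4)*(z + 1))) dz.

Factor the denominator: z**2 - 3*z - 4 = (z + 1)(z - 4).
Partial fractions: (-2*z + 23)/((z - 4)*(z + 1)) = -5/(z + 1) + 3/(z - 4).
An antiderivative is F(z) = 3*log(z - 4) - 5*log(z + 1).
Then F(8) - F(5) = (-10*log(3) + 6*log(2)) - (-5*log(3) - 5*log(2)) = -5*log(3) + 11*log(2).

-5*log(3) + 11*log(2)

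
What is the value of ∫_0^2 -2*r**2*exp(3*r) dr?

Integrate by parts twice (u = r^2, dv = -2*exp(3*r) dr).
An antiderivative is F(r) = (-18*r**2 + 12*r - 4)*exp(3*r)/27.
Then F(2) - F(0) = (-52*exp(6)/27) - (-4/27) = 4/27 - 52*exp(6)/27.

4/27 - 52*exp(6)/27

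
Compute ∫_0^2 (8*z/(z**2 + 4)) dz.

log(16)

Let u = z**2 + 4, so du = 2*z dz. When z = 0, u = 4; when z = 2, u = 8.
The integral becomes 4·∫ 1/u du from 4 to 8, with antiderivative 4*log(u).
Back in z: F(z) = 4*log(z**2 + 4).
Then F(2) - F(0) = (12*log(2)) - (8*log(2)) = log(16).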